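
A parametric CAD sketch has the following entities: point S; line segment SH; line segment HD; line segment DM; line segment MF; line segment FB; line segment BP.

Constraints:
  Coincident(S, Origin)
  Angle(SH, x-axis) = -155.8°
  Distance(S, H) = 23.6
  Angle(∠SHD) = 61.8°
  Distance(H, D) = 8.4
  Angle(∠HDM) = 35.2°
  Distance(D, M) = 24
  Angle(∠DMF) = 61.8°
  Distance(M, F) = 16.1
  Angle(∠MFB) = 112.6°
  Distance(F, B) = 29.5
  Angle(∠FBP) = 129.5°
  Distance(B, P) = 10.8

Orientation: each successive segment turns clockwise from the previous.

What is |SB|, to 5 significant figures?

37.539

∠DMF = 61.8° gives MF at -177.00° from the x-axis; with |MF| = 16.1, F = (-24.585, -22.666). ∠MFB = 112.6° gives FB at 115.60° from the x-axis; with |FB| = 29.5, B = (-37.332, 3.9381). Then |SB| = |B − S| = 37.539.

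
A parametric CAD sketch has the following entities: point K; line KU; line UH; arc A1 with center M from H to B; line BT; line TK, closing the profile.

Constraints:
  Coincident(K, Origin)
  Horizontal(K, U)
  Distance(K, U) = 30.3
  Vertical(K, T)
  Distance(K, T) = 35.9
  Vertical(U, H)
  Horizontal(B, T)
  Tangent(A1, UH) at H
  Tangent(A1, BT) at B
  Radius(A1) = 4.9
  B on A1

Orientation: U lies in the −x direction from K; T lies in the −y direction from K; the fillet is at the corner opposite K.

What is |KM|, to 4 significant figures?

40.08

K is at the origin; KU is horizontal with |KU| = 30.3 and U on the −x side, so U = (-30.30, 0.000). K and T share the same x with |KT| = 35.9 and T on the −y side, so T = (0.000, -35.90). The virtual corner opposite K is at (-30.30, -35.90). Since A1 is tangent to UH there, MH ⟂ UH and A1 meets BT tangentially, so MB is at right angles to BT, with radius 4.9, so the center M sits 4.9 in from both sides at M = (-25.40, -31.00). Then |KM| = |M − K| = 40.08.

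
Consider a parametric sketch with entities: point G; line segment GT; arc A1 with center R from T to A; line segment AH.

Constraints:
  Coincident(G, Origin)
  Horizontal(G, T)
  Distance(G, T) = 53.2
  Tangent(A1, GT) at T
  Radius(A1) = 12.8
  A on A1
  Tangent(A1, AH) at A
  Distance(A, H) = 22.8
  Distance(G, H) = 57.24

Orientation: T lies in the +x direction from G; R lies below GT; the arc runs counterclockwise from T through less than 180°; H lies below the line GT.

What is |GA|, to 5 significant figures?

43.039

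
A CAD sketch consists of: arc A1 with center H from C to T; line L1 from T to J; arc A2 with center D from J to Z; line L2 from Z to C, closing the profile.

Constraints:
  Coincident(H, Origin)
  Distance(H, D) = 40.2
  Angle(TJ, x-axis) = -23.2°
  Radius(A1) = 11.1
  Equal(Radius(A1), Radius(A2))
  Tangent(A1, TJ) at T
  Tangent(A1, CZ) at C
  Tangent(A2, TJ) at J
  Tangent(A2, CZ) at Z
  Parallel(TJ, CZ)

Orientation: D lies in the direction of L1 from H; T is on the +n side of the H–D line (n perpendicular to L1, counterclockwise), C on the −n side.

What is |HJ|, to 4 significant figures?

41.70

The slot axis is L1's direction at -23.2°, so u = (cos -23.2°, sin -23.2°) = (0.9191, -0.3939) and n = (−sin -23.2°, cos -23.2°) = (0.3939, 0.9191). H is at the origin and D lies 40.2 along u from H, so D = 40.2·u = (36.95, -15.84). Tangency of A1 to both parallel lines with radius 11.1 puts T and C at H ± 11.1·n: T = (4.373, 10.20), C = (-4.373, -10.20). Equal radii place J and Z the same way about D: J = D + 11.1·n = (41.32, -5.634), Z = D − 11.1·n = (32.58, -26.04). Then |HJ| = |J − H| = 41.70.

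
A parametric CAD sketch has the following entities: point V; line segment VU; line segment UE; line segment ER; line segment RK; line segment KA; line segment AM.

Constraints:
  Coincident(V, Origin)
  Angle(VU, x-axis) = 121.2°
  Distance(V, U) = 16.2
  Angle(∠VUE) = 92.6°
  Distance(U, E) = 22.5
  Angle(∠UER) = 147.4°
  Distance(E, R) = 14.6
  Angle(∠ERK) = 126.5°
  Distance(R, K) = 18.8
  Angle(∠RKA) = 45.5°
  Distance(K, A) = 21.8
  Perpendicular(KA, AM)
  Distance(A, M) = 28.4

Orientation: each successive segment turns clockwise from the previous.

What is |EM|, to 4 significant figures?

18.00

∠RKA = 45.5° gives KA at 173.2° from the x-axis; with |KA| = 21.8, A = (14.75, 14.39). The perpendicularity gives AM at right angles to KA, so AM runs at 83.20°; with |AM| = 28.4, M = (18.11, 42.59). Then |EM| = |M − E| = 18.00.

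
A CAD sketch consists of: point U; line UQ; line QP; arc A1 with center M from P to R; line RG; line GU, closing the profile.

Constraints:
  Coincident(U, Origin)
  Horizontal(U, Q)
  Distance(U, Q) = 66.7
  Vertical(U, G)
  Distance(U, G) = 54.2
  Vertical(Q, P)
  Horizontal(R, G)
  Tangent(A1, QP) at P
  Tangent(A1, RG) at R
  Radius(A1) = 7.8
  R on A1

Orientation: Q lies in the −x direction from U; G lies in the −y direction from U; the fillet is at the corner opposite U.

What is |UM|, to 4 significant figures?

74.98

U and G share the same x with |UG| = 54.2 and G on the −y side, so G = (0.000, -54.20). The virtual corner opposite U is at (-66.70, -54.20). Since A1 is tangent to QP there, MP ⟂ QP and tangency of A1 to RG means the radius MR is perpendicular to RG, with radius 7.8, so the center M sits 7.8 in from both sides at M = (-58.90, -46.40). Then |UM| = |M − U| = 74.98.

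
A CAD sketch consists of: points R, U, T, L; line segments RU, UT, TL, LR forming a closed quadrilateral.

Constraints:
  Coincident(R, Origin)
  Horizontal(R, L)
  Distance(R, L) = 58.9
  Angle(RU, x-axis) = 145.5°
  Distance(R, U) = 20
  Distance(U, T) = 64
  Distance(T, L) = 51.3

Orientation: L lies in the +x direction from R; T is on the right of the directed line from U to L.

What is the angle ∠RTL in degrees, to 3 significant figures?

75.0°

R is at the origin; R and L share the same y with |RL| = 58.9 and L in +x, so L = (58.9, 0). RU runs at 145.5° with |RU| = 20.0, so U = (-16.5, 11.3). T is determined by |UT| = 64.0 and |TL| = 51.3 together: it lies at the intersection of circle(U, 64.0) and circle(L, 51.3). With |UL| = 76.2, the foot of the radical line on UL is 47.7 from U and the perpendicular offset is √(64.0² − 47.7²) = 42.6. Taking the right-of-UL solution: T = (24.4, -37.9).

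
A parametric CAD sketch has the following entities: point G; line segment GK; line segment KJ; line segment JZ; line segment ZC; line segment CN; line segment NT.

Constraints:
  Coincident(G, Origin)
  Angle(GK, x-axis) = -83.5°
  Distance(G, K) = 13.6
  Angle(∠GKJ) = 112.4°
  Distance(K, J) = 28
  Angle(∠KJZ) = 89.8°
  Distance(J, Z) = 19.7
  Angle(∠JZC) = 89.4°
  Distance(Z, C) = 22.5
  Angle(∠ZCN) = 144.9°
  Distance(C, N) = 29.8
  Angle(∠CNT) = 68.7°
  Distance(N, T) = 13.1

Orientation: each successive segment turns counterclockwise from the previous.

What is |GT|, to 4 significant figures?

17.94

∠ZCN = 144.9° gives CN at -160.0° from the x-axis; with |CN| = 29.8, N = (-15.93, -6.549). ∠CNT = 68.7° gives NT at -48.70° from the x-axis; with |NT| = 13.1, T = (-7.281, -16.39). Then |GT| = |T − G| = 17.94.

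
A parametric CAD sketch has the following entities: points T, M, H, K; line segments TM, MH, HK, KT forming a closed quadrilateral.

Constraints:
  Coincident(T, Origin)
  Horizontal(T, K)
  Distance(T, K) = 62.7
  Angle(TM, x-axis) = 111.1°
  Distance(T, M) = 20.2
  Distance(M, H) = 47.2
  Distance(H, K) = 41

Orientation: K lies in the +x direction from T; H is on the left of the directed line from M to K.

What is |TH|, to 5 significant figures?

49.988

Checks: T.y = 0.00, K.y = 0.00 ✓; |MH| = 47.20 ✓; |HK| = 41.00 ✓.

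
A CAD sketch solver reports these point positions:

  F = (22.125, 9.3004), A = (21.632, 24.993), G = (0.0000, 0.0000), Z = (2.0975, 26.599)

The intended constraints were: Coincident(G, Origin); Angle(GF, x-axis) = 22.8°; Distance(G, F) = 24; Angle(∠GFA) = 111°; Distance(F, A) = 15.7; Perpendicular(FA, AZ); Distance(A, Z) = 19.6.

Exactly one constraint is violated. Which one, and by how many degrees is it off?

Perpendicular(FA, AZ) — off by 6.50°.

G = (0.00, 0.00) ✓; GF at 22.80° ✓; |GF| = 24.00 ✓; ∠GFA = 111.0° ✓; |FA| = 15.70 ✓; ∠(FA, AZ) = 83.50° ✗; |AZ| = 19.60 ✓.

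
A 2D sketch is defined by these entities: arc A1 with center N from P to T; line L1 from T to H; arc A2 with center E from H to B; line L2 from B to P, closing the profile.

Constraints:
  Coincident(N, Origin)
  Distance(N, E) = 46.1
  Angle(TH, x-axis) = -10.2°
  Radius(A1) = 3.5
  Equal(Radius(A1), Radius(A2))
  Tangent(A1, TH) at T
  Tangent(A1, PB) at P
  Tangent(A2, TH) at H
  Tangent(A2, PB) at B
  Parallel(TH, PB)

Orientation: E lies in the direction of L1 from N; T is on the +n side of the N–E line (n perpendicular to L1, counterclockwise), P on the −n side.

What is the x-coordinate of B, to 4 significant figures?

44.75

The slot axis is L1's direction at -10.2°, so u = (cos -10.2°, sin -10.2°) = (0.9842, -0.1771) and n = (−sin -10.2°, cos -10.2°) = (0.1771, 0.9842). N is at the origin and E lies 46.1 along u from N, so E = 46.1·u = (45.37, -8.164). Tangency of A1 to both parallel lines with radius 3.5 puts T and P at N ± 3.5·n: T = (0.6198, 3.445), P = (-0.6198, -3.445). Equal radii place H and B the same way about E: H = E + 3.5·n = (45.99, -4.719), B = E − 3.5·n = (44.75, -11.61). So B.x = 44.75.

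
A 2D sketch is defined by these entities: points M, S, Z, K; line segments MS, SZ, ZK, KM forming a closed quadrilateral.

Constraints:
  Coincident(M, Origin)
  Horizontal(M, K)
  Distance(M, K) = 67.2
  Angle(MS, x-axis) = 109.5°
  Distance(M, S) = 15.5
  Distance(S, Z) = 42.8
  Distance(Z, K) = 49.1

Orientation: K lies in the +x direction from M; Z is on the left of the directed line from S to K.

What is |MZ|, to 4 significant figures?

47.66

Checks: |SZ| = 42.80 ✓; |ZK| = 49.10 ✓.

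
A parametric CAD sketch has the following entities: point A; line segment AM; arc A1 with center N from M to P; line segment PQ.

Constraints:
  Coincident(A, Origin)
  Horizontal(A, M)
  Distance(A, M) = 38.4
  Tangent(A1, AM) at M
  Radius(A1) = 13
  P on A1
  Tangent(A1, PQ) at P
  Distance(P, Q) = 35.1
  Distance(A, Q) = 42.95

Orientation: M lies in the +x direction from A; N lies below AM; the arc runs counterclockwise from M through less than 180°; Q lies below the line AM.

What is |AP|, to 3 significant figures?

27.6

Checks: |NP| = 13.00 ✓; ∠(NP, PQ) = 90.00° ✓; |PQ| = 35.10 ✓; |AQ| = 42.95 ✓.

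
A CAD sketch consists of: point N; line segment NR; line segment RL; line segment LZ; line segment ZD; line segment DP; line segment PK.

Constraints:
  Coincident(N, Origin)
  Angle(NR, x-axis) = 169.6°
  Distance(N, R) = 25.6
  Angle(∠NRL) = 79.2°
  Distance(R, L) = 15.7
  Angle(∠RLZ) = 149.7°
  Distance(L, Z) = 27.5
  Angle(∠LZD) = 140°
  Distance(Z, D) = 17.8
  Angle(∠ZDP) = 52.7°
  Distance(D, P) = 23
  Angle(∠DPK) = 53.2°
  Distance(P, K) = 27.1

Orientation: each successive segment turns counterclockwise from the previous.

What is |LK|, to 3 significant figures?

30.9

N is at the origin; NR runs at 169.6° with length 25.6, so R = (-25.2, 4.62). ∠NRL = 79.2° gives RL at -89.6° from the x-axis; with |RL| = 15.7, L = (-25.1, -11.1). ∠RLZ = 149.7° gives LZ at -59.3° from the x-axis; with |LZ| = 27.5, Z = (-11.0, -34.7). ∠LZD = 140.0° gives ZD at -19.3° from the x-axis; with |ZD| = 17.8, D = (5.77, -40.6). ∠ZDP = 52.7° gives DP at 108° from the x-axis; with |DP| = 23.0, P = (-1.34, -18.7). ∠DPK = 53.2° gives PK at -125° from the x-axis; with |PK| = 27.1, K = (-17.0, -40.9). Then |LK| = |K − L| = 30.9.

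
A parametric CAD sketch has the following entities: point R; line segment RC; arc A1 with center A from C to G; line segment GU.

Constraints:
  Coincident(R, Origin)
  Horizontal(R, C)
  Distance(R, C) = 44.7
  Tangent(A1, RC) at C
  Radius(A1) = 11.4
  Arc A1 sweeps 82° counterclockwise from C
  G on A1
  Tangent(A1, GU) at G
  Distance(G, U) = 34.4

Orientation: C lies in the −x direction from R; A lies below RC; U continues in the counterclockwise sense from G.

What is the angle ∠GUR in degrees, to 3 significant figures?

46.2°

R is at the origin; RC is horizontal with |RC| = 44.7 and C on the −x side, so C = (-44.7, 0.00). The tangent condition forces AC to be normal to RC, so A = C + (0, -11.4) = (-44.7, -11.4). On A1, C sits at bearing 90° from A; an 82° counterclockwise sweep puts G at bearing 172°, so G = A + 11.4·(cos 172°, sin 172°) = (-56.0, -9.81). A1 meets GU tangentially, so AG is at right angles to GU, so GU runs along (−sin 172°, cos 172°); with |GU| = 34.4, U = (-60.8, -43.9). Then cos ∠GUR = UG·UR / (|UG||UR|), giving 46.2°.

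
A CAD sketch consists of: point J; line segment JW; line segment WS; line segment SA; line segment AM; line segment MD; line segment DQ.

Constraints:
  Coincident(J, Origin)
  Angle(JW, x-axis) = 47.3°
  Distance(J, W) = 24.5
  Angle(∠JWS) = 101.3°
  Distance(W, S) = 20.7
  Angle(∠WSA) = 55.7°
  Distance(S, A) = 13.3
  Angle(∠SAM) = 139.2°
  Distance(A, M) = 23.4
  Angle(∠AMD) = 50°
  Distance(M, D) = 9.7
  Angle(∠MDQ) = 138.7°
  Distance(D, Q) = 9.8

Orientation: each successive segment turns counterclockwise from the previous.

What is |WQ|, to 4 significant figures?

5.662

J is at the origin; JW runs at 47.3° with length 24.5, so W = (16.61, 18.01). ∠JWS = 101.3° gives WS at 126.0° from the x-axis; with |WS| = 20.7, S = (4.448, 34.75). ∠WSA = 55.7° gives SA at -109.7° from the x-axis; with |SA| = 13.3, A = (-0.03561, 22.23). ∠SAM = 139.2° gives AM at -68.90° from the x-axis; with |AM| = 23.4, M = (8.388, 0.3994). ∠AMD = 50.0° gives MD at 61.10° from the x-axis; with |MD| = 9.7, D = (13.08, 8.891). ∠MDQ = 138.7° gives DQ at 102.4° from the x-axis; with |DQ| = 9.8, Q = (10.97, 18.46). Then |WQ| = |Q − W| = 5.662.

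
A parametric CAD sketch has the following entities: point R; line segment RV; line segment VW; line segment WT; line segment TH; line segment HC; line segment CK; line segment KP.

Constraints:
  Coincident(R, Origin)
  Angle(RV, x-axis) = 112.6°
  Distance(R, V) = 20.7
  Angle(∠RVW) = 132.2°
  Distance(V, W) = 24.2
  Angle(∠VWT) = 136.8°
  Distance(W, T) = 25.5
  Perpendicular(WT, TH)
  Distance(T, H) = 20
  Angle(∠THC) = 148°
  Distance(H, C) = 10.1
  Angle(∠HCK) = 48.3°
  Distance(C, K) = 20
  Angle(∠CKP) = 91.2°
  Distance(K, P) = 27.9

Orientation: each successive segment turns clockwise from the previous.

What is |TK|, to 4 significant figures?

14.42

∠THC = 148.0° gives HC at -100.4° from the x-axis; with |HC| = 10.1, C = (31.60, 21.86). ∠HCK = 48.3° gives CK at 127.9° from the x-axis; with |CK| = 20.0, K = (19.31, 37.65). Then |TK| = |K − T| = 14.42.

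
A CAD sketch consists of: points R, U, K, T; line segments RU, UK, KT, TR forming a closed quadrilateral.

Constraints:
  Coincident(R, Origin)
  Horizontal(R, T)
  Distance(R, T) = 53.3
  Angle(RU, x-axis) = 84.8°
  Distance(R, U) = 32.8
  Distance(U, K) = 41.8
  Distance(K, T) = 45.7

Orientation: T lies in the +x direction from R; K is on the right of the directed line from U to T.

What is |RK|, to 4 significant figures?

12.18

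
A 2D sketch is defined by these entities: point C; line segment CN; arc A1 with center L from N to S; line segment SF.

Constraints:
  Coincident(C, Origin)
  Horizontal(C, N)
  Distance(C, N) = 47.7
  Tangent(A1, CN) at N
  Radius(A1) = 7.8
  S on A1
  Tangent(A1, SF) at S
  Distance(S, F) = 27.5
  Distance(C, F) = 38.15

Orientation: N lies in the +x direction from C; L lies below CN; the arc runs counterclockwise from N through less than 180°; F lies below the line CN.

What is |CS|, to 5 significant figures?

41.210

Checks: |LS| = 7.800 ✓; ∠(LS, SF) = 90.00° ✓; |SF| = 27.50 ✓; |CF| = 38.15 ✓.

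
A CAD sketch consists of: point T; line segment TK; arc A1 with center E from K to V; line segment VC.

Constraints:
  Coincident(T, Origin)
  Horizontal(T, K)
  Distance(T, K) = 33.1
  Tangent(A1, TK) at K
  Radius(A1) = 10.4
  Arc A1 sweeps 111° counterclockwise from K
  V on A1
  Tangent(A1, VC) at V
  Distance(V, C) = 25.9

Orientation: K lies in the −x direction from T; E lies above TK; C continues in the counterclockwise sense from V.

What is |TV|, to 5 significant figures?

27.326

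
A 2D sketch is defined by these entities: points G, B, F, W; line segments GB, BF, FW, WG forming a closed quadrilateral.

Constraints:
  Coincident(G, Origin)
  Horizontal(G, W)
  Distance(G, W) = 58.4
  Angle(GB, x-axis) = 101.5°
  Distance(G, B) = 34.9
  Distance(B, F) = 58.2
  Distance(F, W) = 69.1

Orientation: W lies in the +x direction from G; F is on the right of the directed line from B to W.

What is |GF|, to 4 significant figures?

24.84

Checks: |BF| = 58.20 ✓; |FW| = 69.10 ✓.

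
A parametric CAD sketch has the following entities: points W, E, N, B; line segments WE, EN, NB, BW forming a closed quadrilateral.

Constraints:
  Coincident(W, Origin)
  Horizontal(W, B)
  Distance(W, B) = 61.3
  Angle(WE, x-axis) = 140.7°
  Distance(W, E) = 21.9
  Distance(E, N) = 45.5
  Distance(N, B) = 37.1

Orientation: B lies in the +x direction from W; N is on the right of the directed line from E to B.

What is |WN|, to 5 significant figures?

24.996

Checks: |EN| = 45.50 ✓; |NB| = 37.10 ✓.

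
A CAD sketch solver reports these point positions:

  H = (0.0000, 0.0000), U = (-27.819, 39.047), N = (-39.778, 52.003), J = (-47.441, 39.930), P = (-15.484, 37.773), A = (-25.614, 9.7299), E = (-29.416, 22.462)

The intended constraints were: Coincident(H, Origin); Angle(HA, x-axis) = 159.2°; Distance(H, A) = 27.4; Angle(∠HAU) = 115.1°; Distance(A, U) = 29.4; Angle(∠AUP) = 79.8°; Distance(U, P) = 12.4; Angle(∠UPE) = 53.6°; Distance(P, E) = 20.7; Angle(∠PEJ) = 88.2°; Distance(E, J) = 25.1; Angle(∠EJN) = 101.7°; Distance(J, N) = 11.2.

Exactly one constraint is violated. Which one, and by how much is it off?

Distance(J, N) = 11.2 — off by 3.10.

H = (0.00, 0.00) ✓; HA at 159.2° ✓; |HA| = 27.40 ✓; ∠HAU = 115.1° ✓; |AU| = 29.40 ✓; ∠AUP = 79.80° ✓; |UP| = 12.40 ✓; ∠UPE = 53.60° ✓; |PE| = 20.70 ✓; ∠PEJ = 88.20° ✓; |EJ| = 25.10 ✓; ∠EJN = 101.7° ✓; |JN| = 14.30 ✗.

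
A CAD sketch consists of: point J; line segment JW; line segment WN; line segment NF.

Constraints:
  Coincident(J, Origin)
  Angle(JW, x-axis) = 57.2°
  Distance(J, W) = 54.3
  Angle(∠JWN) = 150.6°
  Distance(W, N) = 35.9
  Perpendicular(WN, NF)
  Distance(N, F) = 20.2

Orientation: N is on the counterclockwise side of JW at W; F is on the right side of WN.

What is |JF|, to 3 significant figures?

95.5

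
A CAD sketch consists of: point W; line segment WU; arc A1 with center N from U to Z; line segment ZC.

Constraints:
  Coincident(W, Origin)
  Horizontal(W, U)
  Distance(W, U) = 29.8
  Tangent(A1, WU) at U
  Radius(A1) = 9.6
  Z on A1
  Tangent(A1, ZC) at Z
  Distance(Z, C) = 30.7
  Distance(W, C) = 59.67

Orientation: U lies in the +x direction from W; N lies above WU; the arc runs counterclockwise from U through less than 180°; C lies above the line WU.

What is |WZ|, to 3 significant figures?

39.7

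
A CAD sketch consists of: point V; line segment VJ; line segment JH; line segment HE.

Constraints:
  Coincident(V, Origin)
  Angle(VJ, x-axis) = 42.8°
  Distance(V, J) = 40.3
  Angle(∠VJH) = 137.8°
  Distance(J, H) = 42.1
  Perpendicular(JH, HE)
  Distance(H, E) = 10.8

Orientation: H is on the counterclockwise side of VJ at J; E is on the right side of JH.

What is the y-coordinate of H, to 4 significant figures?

69.32

V is at the origin; VJ runs at 42.8° with length 40.3, so J = 40.3·(cos 42.8°, sin 42.8°) = (29.57, 27.38). ∠VJH = 137.8°, so JH runs at 42.8° + (180° − 137.8°) = 85.00° from the x-axis; with |JH| = 42.1, H = J + 42.1·(cos 85.00°, sin 85.00°) = (33.24, 69.32). So H.y = 69.32.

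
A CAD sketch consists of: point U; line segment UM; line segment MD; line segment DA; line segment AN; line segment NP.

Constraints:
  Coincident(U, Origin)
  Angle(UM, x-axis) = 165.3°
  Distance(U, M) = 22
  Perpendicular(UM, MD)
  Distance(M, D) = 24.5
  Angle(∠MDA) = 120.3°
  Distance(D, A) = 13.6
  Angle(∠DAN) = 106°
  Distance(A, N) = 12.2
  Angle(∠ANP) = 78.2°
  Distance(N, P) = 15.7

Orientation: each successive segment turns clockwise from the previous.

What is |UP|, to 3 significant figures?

20.1

∠DAN = 106.0° gives AN at -58.4° from the x-axis; with |AN| = 12.2, N = (4.43, 22.5). ∠ANP = 78.2° gives NP at -160° from the x-axis; with |NP| = 15.7, P = (-10.3, 17.2). Then |UP| = |P − U| = 20.1.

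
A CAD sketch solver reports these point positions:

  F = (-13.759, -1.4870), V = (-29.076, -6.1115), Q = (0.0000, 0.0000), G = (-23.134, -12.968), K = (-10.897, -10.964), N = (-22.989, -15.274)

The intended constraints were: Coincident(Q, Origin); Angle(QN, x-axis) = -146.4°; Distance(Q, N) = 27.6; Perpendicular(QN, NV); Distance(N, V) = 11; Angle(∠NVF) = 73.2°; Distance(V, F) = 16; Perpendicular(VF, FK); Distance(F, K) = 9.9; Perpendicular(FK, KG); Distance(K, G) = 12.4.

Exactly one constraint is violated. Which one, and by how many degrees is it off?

Perpendicular(FK, KG) — off by 7.50°.

Q = (0.00, 0.00) ✓; QN at -146.4° ✓; |QN| = 27.60 ✓; ∠(QN, NV) = 90.00° ✓; |NV| = 11.00 ✓; ∠NVF = 73.20° ✓; |VF| = 16.00 ✓; ∠(VF, FK) = 90.00° ✓; |FK| = 9.900 ✓; ∠(FK, KG) = 97.50° ✗; |KG| = 12.40 ✓.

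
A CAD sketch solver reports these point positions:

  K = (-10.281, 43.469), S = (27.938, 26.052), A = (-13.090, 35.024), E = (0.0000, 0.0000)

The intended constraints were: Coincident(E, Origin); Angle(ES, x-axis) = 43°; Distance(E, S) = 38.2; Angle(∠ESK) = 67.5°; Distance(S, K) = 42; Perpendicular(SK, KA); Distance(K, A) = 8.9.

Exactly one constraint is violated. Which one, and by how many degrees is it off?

Perpendicular(SK, KA) — off by 6.10°.

E = (0.00, 0.00) ✓; ES at 43.00° ✓; |ES| = 38.20 ✓; ∠ESK = 67.50° ✓; |SK| = 42.00 ✓; ∠(SK, KA) = 96.10° ✗; |KA| = 8.900 ✓.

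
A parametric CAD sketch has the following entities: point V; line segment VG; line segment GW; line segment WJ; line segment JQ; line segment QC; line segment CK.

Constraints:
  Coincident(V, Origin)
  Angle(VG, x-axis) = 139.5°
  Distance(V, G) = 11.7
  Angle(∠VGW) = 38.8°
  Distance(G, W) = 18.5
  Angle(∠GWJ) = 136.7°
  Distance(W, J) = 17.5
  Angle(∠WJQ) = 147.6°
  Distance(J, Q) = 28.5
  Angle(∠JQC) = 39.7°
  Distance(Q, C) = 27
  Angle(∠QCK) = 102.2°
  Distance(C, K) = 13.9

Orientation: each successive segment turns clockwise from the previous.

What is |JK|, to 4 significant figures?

9.246

V is at the origin; VG runs at 139.5° with length 11.7, so G = (-8.897, 7.599). ∠VGW = 38.8° gives GW at -1.700° from the x-axis; with |GW| = 18.5, W = (9.595, 7.050). ∠GWJ = 136.7° gives WJ at -45.00° from the x-axis; with |WJ| = 17.5, J = (21.97, -5.325). ∠WJQ = 147.6° gives JQ at -77.40° from the x-axis; with |JQ| = 28.5, Q = (28.19, -33.14). ∠JQC = 39.7° gives QC at 142.3° from the x-axis; with |QC| = 27.0, C = (6.824, -16.63). ∠QCK = 102.2° gives CK at 64.50° from the x-axis; with |CK| = 13.9, K = (12.81, -4.081). Then |JK| = |K − J| = 9.246.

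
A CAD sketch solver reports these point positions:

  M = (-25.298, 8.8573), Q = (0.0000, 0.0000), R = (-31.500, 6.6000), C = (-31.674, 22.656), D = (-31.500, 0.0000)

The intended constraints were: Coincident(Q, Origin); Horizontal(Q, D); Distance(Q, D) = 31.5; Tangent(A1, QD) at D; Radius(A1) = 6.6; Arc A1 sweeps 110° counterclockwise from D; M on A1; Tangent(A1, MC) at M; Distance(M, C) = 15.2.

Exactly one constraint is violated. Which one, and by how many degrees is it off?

Tangent(A1, MC) at M — off by 4.80°.

Q = (0.00, 0.00) ✓; Q.y = 0.00, D.y = 0.00 ✓; |QD| = 31.50 ✓; ∠(RD, DQ) = 90.00° ✓; |RD| = 6.600 ✓; bearing(R→M) − bearing(R→D) = 110.0° ✓; |RM| = 6.600 ✓; ∠(RM, MC) = 85.20° ✗; |MC| = 15.20 ✓.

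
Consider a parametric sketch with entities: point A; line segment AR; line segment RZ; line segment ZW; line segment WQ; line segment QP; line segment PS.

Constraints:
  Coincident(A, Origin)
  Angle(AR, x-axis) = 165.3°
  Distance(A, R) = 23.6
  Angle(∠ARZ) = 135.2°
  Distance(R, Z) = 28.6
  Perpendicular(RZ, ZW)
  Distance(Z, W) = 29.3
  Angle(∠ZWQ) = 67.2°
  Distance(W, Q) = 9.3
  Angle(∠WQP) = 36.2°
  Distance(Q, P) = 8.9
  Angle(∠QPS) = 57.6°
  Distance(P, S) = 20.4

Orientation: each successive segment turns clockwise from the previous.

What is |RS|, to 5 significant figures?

48.251

A is at the origin; AR runs at 165.3° with length 23.6, so R = (-22.828, 5.9887). ∠ARZ = 135.2° gives RZ at 120.50° from the x-axis; with |RZ| = 28.6, Z = (-37.343, 30.631). RZ is perpendicular to ZW, so ZW runs at 30.500°; with |ZW| = 29.3, W = (-12.097, 45.502). ∠ZWQ = 67.2° gives WQ at -82.300° from the x-axis; with |WQ| = 9.3, Q = (-10.851, 36.286). ∠WQP = 36.2° gives QP at 133.90° from the x-axis; with |QP| = 8.9, P = (-17.023, 42.699). ∠QPS = 57.6° gives PS at 11.500° from the x-axis; with |PS| = 20.4, S = (2.9679, 46.766). Then |RS| = |S − R| = 48.251.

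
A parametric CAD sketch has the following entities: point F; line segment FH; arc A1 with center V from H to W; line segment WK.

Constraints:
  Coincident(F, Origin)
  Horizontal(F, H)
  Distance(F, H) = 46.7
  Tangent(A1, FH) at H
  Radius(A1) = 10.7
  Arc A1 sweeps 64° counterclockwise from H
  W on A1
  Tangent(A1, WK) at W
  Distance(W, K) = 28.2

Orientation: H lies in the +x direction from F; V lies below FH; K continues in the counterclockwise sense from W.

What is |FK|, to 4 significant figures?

39.93

On A1, H sits at bearing 90° from V; a 64° counterclockwise sweep puts W at bearing 154°, so W = V + 10.7·(cos 154°, sin 154°) = (37.08, -6.009). A1 meets WK tangentially, so VW is at right angles to WK, so WK runs along (−sin 154°, cos 154°); with |WK| = 28.2, K = (24.72, -31.36). Then |FK| = |K − F| = 39.93.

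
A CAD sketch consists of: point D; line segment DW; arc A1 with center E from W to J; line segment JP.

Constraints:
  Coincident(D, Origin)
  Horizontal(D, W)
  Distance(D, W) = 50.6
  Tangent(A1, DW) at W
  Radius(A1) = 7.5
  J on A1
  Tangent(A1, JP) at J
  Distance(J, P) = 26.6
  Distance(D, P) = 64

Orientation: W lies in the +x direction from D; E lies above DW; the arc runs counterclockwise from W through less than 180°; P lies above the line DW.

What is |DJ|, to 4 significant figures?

58.65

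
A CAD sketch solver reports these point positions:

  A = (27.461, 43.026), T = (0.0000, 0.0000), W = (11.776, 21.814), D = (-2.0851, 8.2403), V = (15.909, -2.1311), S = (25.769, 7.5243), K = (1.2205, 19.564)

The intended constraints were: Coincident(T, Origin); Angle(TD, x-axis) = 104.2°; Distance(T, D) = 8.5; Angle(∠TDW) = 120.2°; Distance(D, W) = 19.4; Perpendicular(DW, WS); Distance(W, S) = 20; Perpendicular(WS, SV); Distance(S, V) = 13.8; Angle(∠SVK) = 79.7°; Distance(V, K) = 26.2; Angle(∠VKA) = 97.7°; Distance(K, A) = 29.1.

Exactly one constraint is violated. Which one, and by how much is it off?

Distance(K, A) = 29.1 — off by 6.10.

T = (0.00, 0.00) ✓; TD at 104.2° ✓; |TD| = 8.500 ✓; ∠TDW = 120.2° ✓; |DW| = 19.40 ✓; ∠(DW, WS) = 90.00° ✓; |WS| = 20.00 ✓; ∠(WS, SV) = 90.00° ✓; |SV| = 13.80 ✓; ∠SVK = 79.70° ✓; |VK| = 26.20 ✓; ∠VKA = 97.70° ✓; |KA| = 35.20 ✗.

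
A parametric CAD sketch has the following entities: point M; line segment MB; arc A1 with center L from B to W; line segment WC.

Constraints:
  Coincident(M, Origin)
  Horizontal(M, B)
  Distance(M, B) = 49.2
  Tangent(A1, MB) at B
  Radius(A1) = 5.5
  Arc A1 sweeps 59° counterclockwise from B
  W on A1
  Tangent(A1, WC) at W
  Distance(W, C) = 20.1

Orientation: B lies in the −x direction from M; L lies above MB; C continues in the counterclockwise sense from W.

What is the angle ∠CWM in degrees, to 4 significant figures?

62.43°

On A1, B sits at bearing -90° from L; a 59° counterclockwise sweep puts W at bearing -31°, so W = L + 5.5·(cos -31°, sin -31°) = (-44.49, 2.667). Tangency of A1 to WC means the radius LW is perpendicular to WC, so WC runs along (−sin -31°, cos -31°); with |WC| = 20.1, C = (-34.13, 19.90). Then cos ∠CWM = WC·WM / (|WC||WM|), giving 62.43°.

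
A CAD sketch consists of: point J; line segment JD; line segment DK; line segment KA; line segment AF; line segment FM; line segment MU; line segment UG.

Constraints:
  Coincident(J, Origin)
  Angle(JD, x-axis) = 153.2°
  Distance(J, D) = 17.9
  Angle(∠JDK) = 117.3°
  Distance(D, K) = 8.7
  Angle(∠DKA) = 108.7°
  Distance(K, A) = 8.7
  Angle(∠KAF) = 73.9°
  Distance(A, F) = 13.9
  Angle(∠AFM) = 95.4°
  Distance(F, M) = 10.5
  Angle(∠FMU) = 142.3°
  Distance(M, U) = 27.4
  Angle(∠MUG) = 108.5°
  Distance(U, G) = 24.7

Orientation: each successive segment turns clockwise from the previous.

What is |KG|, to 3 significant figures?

32.5

J is at the origin; JD runs at 153.2° with length 17.9, so D = (-16.0, 8.07). ∠JDK = 117.3° gives DK at 90.5° from the x-axis; with |DK| = 8.7, K = (-16.1, 16.8). ∠DKA = 108.7° gives KA at 19.2° from the x-axis; with |KA| = 8.7, A = (-7.84, 19.6). ∠KAF = 73.9° gives AF at -86.9° from the x-axis; with |AF| = 13.9, F = (-7.09, 5.75). ∠AFM = 95.4° gives FM at -172° from the x-axis; with |FM| = 10.5, M = (-17.5, 4.20). ∠FMU = 142.3° gives MU at 151° from the x-axis; with |MU| = 27.4, U = (-41.4, 17.6). ∠MUG = 108.5° gives UG at 79.3° from the x-axis; with |UG| = 24.7, G = (-36.8, 41.8). Then |KG| = |G − K| = 32.5.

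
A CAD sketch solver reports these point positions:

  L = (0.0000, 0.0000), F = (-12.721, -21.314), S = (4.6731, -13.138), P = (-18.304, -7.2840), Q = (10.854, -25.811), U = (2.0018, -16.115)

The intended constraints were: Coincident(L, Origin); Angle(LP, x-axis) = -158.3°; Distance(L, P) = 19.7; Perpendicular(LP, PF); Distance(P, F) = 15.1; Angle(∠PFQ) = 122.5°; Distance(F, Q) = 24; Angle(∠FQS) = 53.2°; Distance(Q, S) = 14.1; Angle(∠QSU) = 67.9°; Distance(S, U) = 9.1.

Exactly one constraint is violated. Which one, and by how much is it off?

Distance(S, U) = 9.1 — off by 5.10.

L = (0.00, 0.00) ✓; LP at -158.3° ✓; |LP| = 19.70 ✓; ∠(LP, PF) = 90.00° ✓; |PF| = 15.10 ✓; ∠PFQ = 122.5° ✓; |FQ| = 24.00 ✓; ∠FQS = 53.20° ✓; |QS| = 14.10 ✓; ∠QSU = 67.90° ✓; |SU| = 4.000 ✗.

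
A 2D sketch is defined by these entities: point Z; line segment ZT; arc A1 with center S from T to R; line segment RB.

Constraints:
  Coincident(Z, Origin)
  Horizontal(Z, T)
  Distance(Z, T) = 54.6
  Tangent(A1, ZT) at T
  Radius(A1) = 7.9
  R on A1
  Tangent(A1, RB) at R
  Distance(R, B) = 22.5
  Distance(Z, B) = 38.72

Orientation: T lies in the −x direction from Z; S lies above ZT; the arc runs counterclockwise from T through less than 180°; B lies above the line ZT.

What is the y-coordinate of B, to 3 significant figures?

19.2

Z is at the origin; ZT is horizontal with |ZT| = 54.6 and T on the −x side, so T = (-54.6, 0.00). The tangent condition forces ST to be normal to ZT, so S = T + (0, 7.9) = (-54.6, 7.90). Since SR ⟂ RB (tangency), |SB| = √(7.9² + 22.5²) = 23.8 regardless of where R sits on A1. So B lies on both circle(Z, 38.72) and circle(S, 23.8); the above-ZT intersection is B = (-33.6, 19.2). R is the foot of the tangent from B: R = (-48.8, 2.58).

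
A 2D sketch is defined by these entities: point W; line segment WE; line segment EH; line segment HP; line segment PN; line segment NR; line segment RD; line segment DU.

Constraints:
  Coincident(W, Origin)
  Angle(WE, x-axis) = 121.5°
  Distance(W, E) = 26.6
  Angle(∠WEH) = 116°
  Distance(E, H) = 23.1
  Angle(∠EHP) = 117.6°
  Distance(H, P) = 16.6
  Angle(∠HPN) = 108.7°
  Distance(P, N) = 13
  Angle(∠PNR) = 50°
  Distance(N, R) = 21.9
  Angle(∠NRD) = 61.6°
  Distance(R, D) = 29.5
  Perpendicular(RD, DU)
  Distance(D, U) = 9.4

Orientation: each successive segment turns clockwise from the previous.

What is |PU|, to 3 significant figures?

14.5

W is at the origin; WE runs at 121.5° with length 26.6, so E = (-13.9, 22.7). ∠WEH = 116.0° gives EH at 57.5° from the x-axis; with |EH| = 23.1, H = (-1.49, 42.2). ∠EHP = 117.6° gives HP at -4.90° from the x-axis; with |HP| = 16.6, P = (15.1, 40.7). ∠HPN = 108.7° gives PN at -76.2° from the x-axis; with |PN| = 13.0, N = (18.2, 28.1). ∠PNR = 50.0° gives NR at 154° from the x-axis; with |NR| = 21.9, R = (-1.50, 37.8). ∠NRD = 61.6° gives RD at 35.4° from the x-axis; with |RD| = 29.5, D = (22.5, 54.9). The perpendicularity gives DU at right angles to RD, so DU runs at -54.6°; with |DU| = 9.4, U = (28.0, 47.2). Then |PU| = |U − P| = 14.5.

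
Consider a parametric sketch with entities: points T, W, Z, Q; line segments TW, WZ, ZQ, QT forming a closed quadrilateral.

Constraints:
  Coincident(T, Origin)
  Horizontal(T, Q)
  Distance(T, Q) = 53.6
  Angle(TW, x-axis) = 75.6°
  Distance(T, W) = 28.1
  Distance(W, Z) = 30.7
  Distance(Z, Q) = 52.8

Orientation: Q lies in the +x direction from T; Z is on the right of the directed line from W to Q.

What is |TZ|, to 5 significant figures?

3.0000

T is at the origin; T and Q share the same y with |TQ| = 53.6 and Q in +x, so Q = (53.6, 0). TW runs at 75.6° with |TW| = 28.1, so W = (6.9882, 27.217). Z is determined by |WZ| = 30.7 and |ZQ| = 52.8 together: it lies at the intersection of circle(W, 30.7) and circle(Q, 52.8). With |WQ| = 53.976, the foot of the radical line on WQ is 9.8940 from W and the perpendicular offset is √(30.7² − 9.8940²) = 29.062. Taking the right-of-WQ solution: Z = (0.87798, -2.8686).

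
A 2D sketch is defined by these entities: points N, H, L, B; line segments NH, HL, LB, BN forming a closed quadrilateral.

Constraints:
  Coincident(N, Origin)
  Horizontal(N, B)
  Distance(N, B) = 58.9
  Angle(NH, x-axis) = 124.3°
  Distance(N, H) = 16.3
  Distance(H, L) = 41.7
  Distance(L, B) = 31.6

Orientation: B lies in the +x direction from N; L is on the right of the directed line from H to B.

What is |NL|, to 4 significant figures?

28.41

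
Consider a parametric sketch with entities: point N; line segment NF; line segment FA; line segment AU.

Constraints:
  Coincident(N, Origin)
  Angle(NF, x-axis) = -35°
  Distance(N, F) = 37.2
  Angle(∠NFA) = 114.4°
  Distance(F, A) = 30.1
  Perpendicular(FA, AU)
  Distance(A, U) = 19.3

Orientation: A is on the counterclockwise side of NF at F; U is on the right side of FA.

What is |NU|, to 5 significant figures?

69.965

N is at the origin; NF runs at -35.0° with length 37.2, so F = 37.2·(cos -35.0°, sin -35.0°) = (30.472, -21.337). ∠NFA = 114.4°, so FA runs at -35.0° + (180° − 114.4°) = 30.600° from the x-axis; with |FA| = 30.1, A = F + 30.1·(cos 30.600°, sin 30.600°) = (56.381, -6.0149). The perpendicularity gives AU at right angles to FA; with |AU| = 19.3 on the right of FA, U = A + 19.3·(0.50904, -0.86074) = (66.205, -22.627). Then |NU| = |U − N| = 69.965.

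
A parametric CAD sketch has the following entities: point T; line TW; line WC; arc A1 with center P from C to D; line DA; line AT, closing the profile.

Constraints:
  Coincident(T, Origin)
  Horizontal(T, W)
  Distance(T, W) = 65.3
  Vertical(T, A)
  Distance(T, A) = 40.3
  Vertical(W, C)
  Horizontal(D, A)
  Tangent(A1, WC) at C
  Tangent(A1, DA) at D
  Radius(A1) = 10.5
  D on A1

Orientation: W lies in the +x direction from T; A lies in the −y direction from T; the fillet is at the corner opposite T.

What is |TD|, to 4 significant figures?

68.02

T is at the origin; TW is horizontal with |TW| = 65.3 and W on the +x side, so W = (65.30, 0.000). TA is vertical with |TA| = 40.3 and A on the −y side, so A = (0.000, -40.30). The virtual corner opposite T is at (65.30, -40.30). The tangent condition forces PC to be normal to WC and A1 meets DA tangentially, so PD is at right angles to DA, with radius 10.5, so the center P sits 10.5 in from both sides at P = (54.80, -29.80). That places the tangent points at C = (65.30, -29.80) on WC and D = (54.80, -40.30) on DA. Then |TD| = |D − T| = 68.02.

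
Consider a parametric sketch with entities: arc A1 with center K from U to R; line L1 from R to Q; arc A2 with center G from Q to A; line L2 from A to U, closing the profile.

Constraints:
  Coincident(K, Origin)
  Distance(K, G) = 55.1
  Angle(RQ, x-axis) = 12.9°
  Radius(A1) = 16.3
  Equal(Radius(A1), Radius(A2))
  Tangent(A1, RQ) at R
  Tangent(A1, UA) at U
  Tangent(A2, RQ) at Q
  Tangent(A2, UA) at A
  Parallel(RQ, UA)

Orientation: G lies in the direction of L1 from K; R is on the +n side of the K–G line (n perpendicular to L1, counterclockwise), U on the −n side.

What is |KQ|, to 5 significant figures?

57.460

Tangency of A1 to both parallel lines with radius 16.3 puts R and U at K ± 16.3·n: R = (-3.6390, 15.889), U = (3.6390, -15.889). Equal radii place Q and A the same way about G: Q = G + 16.3·n = (50.070, 28.190), A = G − 16.3·n = (57.348, -3.5875). Then |KQ| = |Q − K| = 57.460.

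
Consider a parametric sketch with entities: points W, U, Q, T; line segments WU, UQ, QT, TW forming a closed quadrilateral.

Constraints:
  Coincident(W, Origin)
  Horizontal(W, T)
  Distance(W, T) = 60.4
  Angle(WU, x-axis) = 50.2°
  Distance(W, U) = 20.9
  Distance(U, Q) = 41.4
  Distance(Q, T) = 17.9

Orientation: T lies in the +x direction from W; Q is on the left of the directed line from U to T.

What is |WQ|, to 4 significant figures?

57.34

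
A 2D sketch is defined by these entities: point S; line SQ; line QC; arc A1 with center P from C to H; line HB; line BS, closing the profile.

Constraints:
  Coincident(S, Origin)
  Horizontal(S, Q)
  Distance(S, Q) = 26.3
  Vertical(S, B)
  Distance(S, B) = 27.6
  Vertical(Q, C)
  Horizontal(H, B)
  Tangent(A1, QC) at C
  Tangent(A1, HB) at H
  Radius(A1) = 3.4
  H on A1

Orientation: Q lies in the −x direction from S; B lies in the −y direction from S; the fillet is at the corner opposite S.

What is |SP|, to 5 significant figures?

33.317

S is at the origin; S and Q share the same y with |SQ| = 26.3 and Q on the −x side, so Q = (-26.300, 0.0000). SB is vertical with |SB| = 27.6 and B on the −y side, so B = (0.0000, -27.600). The virtual corner opposite S is at (-26.300, -27.600). Since A1 is tangent to QC there, PC ⟂ QC and A1 meets HB tangentially, so PH is at right angles to HB, with radius 3.4, so the center P sits 3.4 in from both sides at P = (-22.900, -24.200). Then |SP| = |P − S| = 33.317.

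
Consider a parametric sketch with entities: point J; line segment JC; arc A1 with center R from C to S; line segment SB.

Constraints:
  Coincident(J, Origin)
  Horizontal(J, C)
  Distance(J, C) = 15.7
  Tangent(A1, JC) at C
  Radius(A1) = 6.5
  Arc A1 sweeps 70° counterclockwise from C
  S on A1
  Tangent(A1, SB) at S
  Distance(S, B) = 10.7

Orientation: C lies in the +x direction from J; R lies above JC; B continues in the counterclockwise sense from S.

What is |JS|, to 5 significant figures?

22.223

J is at the origin; J and C share the same y with |JC| = 15.7 and C on the +x side, so C = (15.700, 0.0000). A1 meets JC tangentially, so RC is at right angles to JC, so R = C + (0, 6.5) = (15.700, 6.5000). On A1, C sits at bearing -90° from R; a 70° counterclockwise sweep puts S at bearing -20°, so S = R + 6.5·(cos -20°, sin -20°) = (21.808, 4.2769). Then |JS| = |S − J| = 22.223.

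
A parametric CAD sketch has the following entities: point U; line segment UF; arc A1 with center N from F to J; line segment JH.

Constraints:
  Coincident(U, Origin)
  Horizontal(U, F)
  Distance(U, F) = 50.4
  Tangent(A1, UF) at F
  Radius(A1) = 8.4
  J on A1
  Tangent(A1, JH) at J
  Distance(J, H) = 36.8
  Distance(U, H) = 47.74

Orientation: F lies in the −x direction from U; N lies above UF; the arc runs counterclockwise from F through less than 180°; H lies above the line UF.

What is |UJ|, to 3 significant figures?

43.0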